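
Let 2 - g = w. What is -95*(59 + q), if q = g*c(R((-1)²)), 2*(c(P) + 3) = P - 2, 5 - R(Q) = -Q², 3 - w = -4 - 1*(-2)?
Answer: -5890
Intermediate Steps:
w = 5 (w = 3 - (-4 - 1*(-2)) = 3 - (-4 + 2) = 3 - 1*(-2) = 3 + 2 = 5)
R(Q) = 5 + Q² (R(Q) = 5 - (-1)*Q² = 5 + Q²)
g = -3 (g = 2 - 1*5 = 2 - 5 = -3)
c(P) = -4 + P/2 (c(P) = -3 + (P - 2)/2 = -3 + (-2 + P)/2 = -3 + (-1 + P/2) = -4 + P/2)
q = 3 (q = -3*(-4 + (5 + ((-1)²)²)/2) = -3*(-4 + (5 + 1²)/2) = -3*(-4 + (5 + 1)/2) = -3*(-4 + (½)*6) = -3*(-4 + 3) = -3*(-1) = 3)
-95*(59 + q) = -95*(59 + 3) = -95*62 = -5890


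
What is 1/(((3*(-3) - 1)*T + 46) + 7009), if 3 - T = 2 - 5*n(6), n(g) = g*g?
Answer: 1/5245 ≈ 0.00019066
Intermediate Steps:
n(g) = g²
T = 181 (T = 3 - (2 - 5*6²) = 3 - (2 - 5*36) = 3 - (2 - 180) = 3 - 1*(-178) = 3 + 178 = 181)
1/(((3*(-3) - 1)*T + 46) + 7009) = 1/(((3*(-3) - 1)*181 + 46) + 7009) = 1/(((-9 - 1)*181 + 46) + 7009) = 1/((-10*181 + 46) + 7009) = 1/((-1810 + 46) + 7009) = 1/(-1764 + 7009) = 1/5245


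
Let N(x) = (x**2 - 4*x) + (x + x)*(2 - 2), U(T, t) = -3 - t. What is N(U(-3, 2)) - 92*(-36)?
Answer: 3357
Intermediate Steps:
N(x) = x**2 - 4*x (N(x) = (x**2 - 4*x) + (2*x)*0 = (x**2 - 4*x) + 0 = x**2 - 4*x)
N(U(-3, 2)) - 92*(-36) = (-3 - 1*2)*(-4 + (-3 - 1*2)) - 92*(-36) = (-3 - 2)*(-4 + (-3 - 2)) + 3312 = -5*(-4 - 5) + 3312 = -5*(-9) + 3312 = 45 + 3312 = 3357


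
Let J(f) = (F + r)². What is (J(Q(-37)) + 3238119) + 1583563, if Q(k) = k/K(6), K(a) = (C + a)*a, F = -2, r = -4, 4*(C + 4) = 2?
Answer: 4821718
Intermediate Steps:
C = -7/2 (C = -4 + (¼)*2 = -4 + ½ = -7/2 ≈ -3.5000)
K(a) = a*(-7/2 + a) (K(a) = (-7/2 + a)*a = a*(-7/2 + a))
Q(k) = k/15 (Q(k) = k/(((½)*6*(-7 + 2*6))) = k/(((½)*6*(-7 + 12))) = k/(((½)*6*5)) = k/15)
J(f) = 36 (J(f) = (-2 - 4)² = (-6)² = 36)
(J(Q(-37)) + 3238119) + 1583563 = (36 + 3238119) + 1583563 = 3238155 + 1583563 = 4821718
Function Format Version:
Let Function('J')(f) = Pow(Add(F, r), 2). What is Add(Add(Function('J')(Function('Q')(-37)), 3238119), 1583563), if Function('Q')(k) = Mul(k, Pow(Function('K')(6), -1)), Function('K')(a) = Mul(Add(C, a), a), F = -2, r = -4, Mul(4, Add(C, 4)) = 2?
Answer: 4821718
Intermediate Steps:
C = Rational(-7, 2) (C = Add(-4, Mul(Rational(1, 4), 2)) = Add(-4, Rational(1, 2)) = Rational(-7, 2) ≈ -3.5000)
Function('K')(a) = Mul(a, Add(Rational(-7, 2), a)) (Function('K')(a) = Mul(Add(Rational(-7, 2), a), a) = Mul(a, Add(Rational(-7, 2), a)))
Function('Q')(k) = Mul(Rational(1, 15), k) (Function('Q')(k) = Mul(k, Pow(Mul(Rational(1, 2), 6, Add(-7, Mul(2, 6))), -1)) = Mul(k, Pow(Mul(Rational(1, 2), 6, Add(-7, 12)), -1)) = Mul(k, Pow(Mul(Rational(1, 2), 6, 5), -1)) = Mul(k, Pow(15, -1)) = Mul(k, Rational(1, 15)) = Mul(Rational(1, 15), k))
Function('J')(f) = 36 (Function('J')(f) = Pow(Add(-2, -4), 2) = Pow(-6, 2) = 36)
Add(Add(Function('J')(Function('Q')(-37)), 3238119), 1583563) = Add(Add(36, 3238119), 1583563) = Add(3238155, 1583563) = 4821718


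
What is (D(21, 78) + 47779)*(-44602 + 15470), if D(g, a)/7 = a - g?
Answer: -1403521496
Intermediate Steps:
D(g, a) = -7*g + 7*a (D(g, a) = 7*(a - g) = -7*g + 7*a)
(D(21, 78) + 47779)*(-44602 + 15470) = ((-7*21 + 7*78) + 47779)*(-44602 + 15470) = ((-147 + 546) + 47779)*(-29132) = (399 + 47779)*(-29132) = 48178*(-29132) = -1403521496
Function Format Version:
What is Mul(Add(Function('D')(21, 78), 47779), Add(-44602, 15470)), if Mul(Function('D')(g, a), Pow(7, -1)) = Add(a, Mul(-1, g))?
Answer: -1403521496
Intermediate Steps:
Function('D')(g, a) = Add(Mul(-7, g), Mul(7, a)) (Function('D')(g, a) = Mul(7, Add(a, Mul(-1, g))) = Add(Mul(-7, g), Mul(7, a)))
Mul(Add(Function('D')(21, 78), 47779), Add(-44602, 15470)) = Mul(Add(Add(Mul(-7, 21), Mul(7, 78)), 47779), Add(-44602, 15470)) = Mul(Add(Add(-147, 546), 47779), -29132) = Mul(Add(399, 47779), -29132) = Mul(48178, -29132) = -1403521496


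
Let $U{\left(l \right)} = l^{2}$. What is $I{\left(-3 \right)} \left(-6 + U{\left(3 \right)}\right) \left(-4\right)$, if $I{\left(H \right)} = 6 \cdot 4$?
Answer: $-288$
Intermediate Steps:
$I{\left(H \right)} = 24$
$I{\left(-3 \right)} \left(-6 + U{\left(3 \right)}\right) \left(-4\right) = 24 \left(-6 + 3^{2}\right) \left(-4\right) = 24 \left(-6 + 9\right) \left(-4\right) = 24 \cdot 3 \left(-4\right) = 24 \left(-12\right) = -288$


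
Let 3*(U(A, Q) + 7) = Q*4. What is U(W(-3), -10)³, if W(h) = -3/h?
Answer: -226981/27 ≈ -8406.7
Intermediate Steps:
U(A, Q) = -7 + 4*Q/3 (U(A, Q) = -7 + (Q*4)/3 = -7 + (4*Q)/3 = -7 + 4*Q/3)
U(W(-3), -10)³ = (-7 + (4/3)*(-10))³ = (-7 - 40/3)³ = (-61/3)³ = -226981/27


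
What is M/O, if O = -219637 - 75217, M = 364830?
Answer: -182415/147427 ≈ -1.2373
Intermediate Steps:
O = -294854
M/O = 364830/(-294854) = 364830*(-1/294854) = -182415/147427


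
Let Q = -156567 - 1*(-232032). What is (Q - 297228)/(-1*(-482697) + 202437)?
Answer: -73921/228378 ≈ -0.32368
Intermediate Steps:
Q = 75465 (Q = -156567 + 232032 = 75465)
(Q - 297228)/(-1*(-482697) + 202437) = (75465 - 297228)/(-1*(-482697) + 202437) = -221763/(482697 + 202437) = -221763/685134 = -221763*1/685134 = -73921/228378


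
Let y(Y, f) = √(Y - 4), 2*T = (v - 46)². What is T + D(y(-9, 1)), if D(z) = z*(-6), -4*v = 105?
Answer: 83521/32 - 6*I*√13 ≈ 2610.0 - 21.633*I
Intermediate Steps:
v = -105/4 (v = -¼*105 = -105/4 ≈ -26.250)
T = 83521/32 (T = (-105/4 - 46)²/2 = (-289/4)²/2 = (½)*(83521/16) = 83521/32 ≈ 2610.0)
y(Y, f) = √(-4 + Y)
D(z) = -6*z
T + D(y(-9, 1)) = 83521/32 - 6*√(-4 - 9) = 83521/32 - 6*I*√13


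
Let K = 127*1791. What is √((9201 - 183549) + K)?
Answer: 3*√5901 ≈ 230.45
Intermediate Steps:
K = 227457
√((9201 - 183549) + K) = √((9201 - 183549) + 227457) = √(-174348 + 227457) = √53109 = 3*√5901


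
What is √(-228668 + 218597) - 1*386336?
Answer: -386336 + 3*I*√1119 ≈ -3.8634e+5 + 100.35*I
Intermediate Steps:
√(-228668 + 218597) - 1*386336 = √(-10071) - 386336 = 3*I*√1119 - 386336 = -386336 + 3*I*√1119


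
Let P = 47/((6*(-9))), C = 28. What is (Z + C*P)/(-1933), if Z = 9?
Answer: 415/52191 ≈ 0.0079516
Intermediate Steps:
P = -47/54 (P = 47/(-54) = 47*(-1/54) = -47/54 ≈ -0.87037)
(Z + C*P)/(-1933) = (9 + 28*(-47/54))/(-1933) = (9 - 658/27)*(-1/1933) = -415/27*(-1/1933) = 415/52191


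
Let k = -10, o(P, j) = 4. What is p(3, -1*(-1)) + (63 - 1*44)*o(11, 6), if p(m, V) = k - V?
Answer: 65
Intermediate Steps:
p(m, V) = -10 - V
p(3, -1*(-1)) + (63 - 1*44)*o(11, 6) = (-10 - (-1)*(-1)) + (63 - 1*44)*4 = (-10 - 1*1) + (63 - 44)*4 = (-10 - 1) + 19*4 = -11 + 76 = 65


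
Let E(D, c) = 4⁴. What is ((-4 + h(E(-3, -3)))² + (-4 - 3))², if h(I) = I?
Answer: 4031869009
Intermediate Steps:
E(D, c) = 256
((-4 + h(E(-3, -3)))² + (-4 - 3))² = ((-4 + 256)² + (-4 - 3))² = (252² - 7)² = (63504 - 7)² = 63497² = 4031869009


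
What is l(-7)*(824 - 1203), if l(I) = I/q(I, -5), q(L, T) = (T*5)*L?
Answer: 379/25 ≈ 15.160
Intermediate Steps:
q(L, T) = 5*L*T (q(L, T) = (5*T)*L = 5*L*T)
l(I) = -1/25 (l(I) = I/((5*I*(-5))) = I/((-25*I)) = I*(-1/(25*I)) = -1/25)
l(-7)*(824 - 1203) = -(824 - 1203)/25 = -1/25*(-379) = 379/25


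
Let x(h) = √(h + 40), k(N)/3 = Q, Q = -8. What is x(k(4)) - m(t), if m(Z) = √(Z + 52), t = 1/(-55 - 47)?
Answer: 4 - √540906/102 ≈ -3.2104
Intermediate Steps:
t = -1/102 (t = 1/(-102) = -1/102 ≈ -0.0098039)
k(N) = -24 (k(N) = 3*(-8) = -24)
m(Z) = √(52 + Z)
x(h) = √(40 + h)
x(k(4)) - m(t) = √(40 - 24) - √(52 - 1/102) = √16 - √(5303/102) = 4 - √540906/102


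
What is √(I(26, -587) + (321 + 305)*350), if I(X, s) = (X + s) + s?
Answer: 28*√278 ≈ 466.85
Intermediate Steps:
I(X, s) = X + 2*s
√(I(26, -587) + (321 + 305)*350) = √((26 + 2*(-587)) + (321 + 305)*350) = √((26 - 1174) + 626*350) = √(-1148 + 219100) = √217952 = 28*√278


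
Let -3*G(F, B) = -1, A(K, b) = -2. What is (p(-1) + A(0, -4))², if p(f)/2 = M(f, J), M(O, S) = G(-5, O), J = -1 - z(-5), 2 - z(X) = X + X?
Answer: 16/9 ≈ 1.7778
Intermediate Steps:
z(X) = 2 - 2*X (z(X) = 2 - (X + X) = 2 - 2*X)
G(F, B) = ⅓ (G(F, B) = -⅓*(-1) = ⅓)
J = -13 (J = -1 - (2 - 2*(-5)) = -1 - (2 + 10) = -1 - 1*12 = -1 - 12 = -13)
M(O, S) = ⅓
p(f) = ⅔ (p(f) = 2*(⅓) = ⅔)
(p(-1) + A(0, -4))² = (⅔ - 2)² = (-4/3)² = 16/9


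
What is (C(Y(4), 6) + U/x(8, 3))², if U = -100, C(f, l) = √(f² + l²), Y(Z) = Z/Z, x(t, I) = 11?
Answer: 14477/121 - 200*√37/11 ≈ 9.0490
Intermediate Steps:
Y(Z) = 1
(C(Y(4), 6) + U/x(8, 3))² = (√(1² + 6²) - 100/11)² = (√(1 + 36) - 100*1/11)² = (√37 - 100/11)² = (-100/11 + √37)²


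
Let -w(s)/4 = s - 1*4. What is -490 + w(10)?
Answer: -514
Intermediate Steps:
w(s) = 16 - 4*s (w(s) = -4*(s - 1*4) = -4*(s - 4) = -4*(-4 + s) = 16 - 4*s)
-490 + w(10) = -490 + (16 - 4*10) = -490 + (16 - 40) = -490 - 24 = -514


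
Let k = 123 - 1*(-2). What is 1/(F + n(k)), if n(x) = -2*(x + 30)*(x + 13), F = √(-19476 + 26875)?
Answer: -42780/1830121001 - 7*√151/1830121001 ≈ -2.3423e-5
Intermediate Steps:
F = 7*√151 (F = √7399 = 7*√151 ≈ 86.017)
k = 125 (k = 123 + 2 = 125)
n(x) = -2*(13 + x)*(30 + x) (n(x) = -2*(30 + x)*(13 + x) = -2*(13 + x)*(30 + x))
1/(F + n(k)) = 1/(7*√151 + (-780 - 86*125 - 2*125²)) = 1/(7*√151 + (-780 - 10750 - 2*15625)) = 1/(7*√151 + (-780 - 10750 - 31250)) = 1/(7*√151 - 42780) = 1/(-42780 + 7*√151)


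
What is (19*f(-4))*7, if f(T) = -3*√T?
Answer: -798*I ≈ -798.0*I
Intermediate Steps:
(19*f(-4))*7 = (19*(-6*I))*7 = -114*I*7 = -798*I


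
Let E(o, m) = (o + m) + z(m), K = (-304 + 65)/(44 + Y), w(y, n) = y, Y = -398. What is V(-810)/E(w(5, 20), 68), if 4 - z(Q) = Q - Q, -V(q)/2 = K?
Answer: -239/13629 ≈ -0.017536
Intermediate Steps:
K = 239/354 (K = (-304 + 65)/(44 - 398) = -239/(-354) = -239*(-1/354) = 239/354 ≈ 0.67514)
V(q) = -239/177 (V(q) = -2*239/354 = -239/177)
z(Q) = 4 (z(Q) = 4 - (Q - Q) = 4 - 1*0 = 4 + 0 = 4)
E(o, m) = 4 + m + o (E(o, m) = (o + m) + 4 = (m + o) + 4 = 4 + m + o)
V(-810)/E(w(5, 20), 68) = -239/(177*(4 + 68 + 5)) = -239/177/77 = -239/177*1/77 = -239/13629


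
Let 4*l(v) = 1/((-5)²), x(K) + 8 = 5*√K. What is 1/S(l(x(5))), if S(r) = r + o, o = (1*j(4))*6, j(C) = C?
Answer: 100/2401 ≈ 0.041649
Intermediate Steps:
x(K) = -8 + 5*√K
l(v) = 1/100 (l(v) = 1/(4*((-5)²)) = (¼)/25 = (¼)*(1/25) = 1/100)
o = 24 (o = (1*4)*6 = 4*6 = 24)
S(r) = 24 + r (S(r) = r + 24 = 24 + r)
1/S(l(x(5))) = 1/(24 + 1/100) = 1/(2401/100) = 100/2401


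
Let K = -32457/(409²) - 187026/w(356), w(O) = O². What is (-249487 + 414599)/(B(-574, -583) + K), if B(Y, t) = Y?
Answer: -1750230526709696/6102250305521 ≈ -286.82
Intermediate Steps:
K = -17699683329/10600262408 (K = -32457/(409²) - 187026/(356²) = -32457/167281 - 187026/126736 = -32457*1/167281 - 187026*1/126736 = -32457/167281 - 93513/63368 = -17699683329/10600262408 ≈ -1.6697)
(-249487 + 414599)/(B(-574, -583) + K) = (-249487 + 414599)/(-574 - 17699683329/10600262408) = 165112/(-6102250305521/10600262408) = 165112*(-10600262408/6102250305521) = -1750230526709696/6102250305521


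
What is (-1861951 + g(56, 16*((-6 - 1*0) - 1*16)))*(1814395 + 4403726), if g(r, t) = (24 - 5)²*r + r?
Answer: -11451782865159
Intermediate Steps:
g(r, t) = 362*r (g(r, t) = 19²*r + r = 361*r + r = 362*r)
(-1861951 + g(56, 16*((-6 - 1*0) - 1*16)))*(1814395 + 4403726) = (-1861951 + 362*56)*(1814395 + 4403726) = (-1861951 + 20272)*6218121 = -1841679*6218121 = -11451782865159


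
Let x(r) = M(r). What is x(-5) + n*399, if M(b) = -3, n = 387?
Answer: 154410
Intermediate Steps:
x(r) = -3
x(-5) + n*399 = -3 + 387*399 = -3 + 154413 = 154410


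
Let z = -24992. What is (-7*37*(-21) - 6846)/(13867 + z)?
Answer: 1407/11125 ≈ 0.12647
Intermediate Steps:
(-7*37*(-21) - 6846)/(13867 + z) = (-7*37*(-21) - 6846)/(13867 - 24992) = (-259*(-21) - 6846)/(-11125) = (5439 - 6846)*(-1/11125) = -1407*(-1/11125) = 1407/11125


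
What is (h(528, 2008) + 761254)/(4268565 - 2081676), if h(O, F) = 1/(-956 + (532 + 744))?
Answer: 81200427/233268160 ≈ 0.34810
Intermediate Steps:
h(O, F) = 1/320 (h(O, F) = 1/(-956 + 1276) = 1/320)
(h(528, 2008) + 761254)/(4268565 - 2081676) = (1/320 + 761254)/(4268565 - 2081676) = (243601281/320)/2186889 = (243601281/320)*(1/2186889) = 81200427/233268160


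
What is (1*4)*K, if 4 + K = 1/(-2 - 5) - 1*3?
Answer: -200/7 ≈ -28.571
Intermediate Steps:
K = -50/7 (K = -4 + (1/(-2 - 5) - 1*3) = -4 + (1/(-7) - 3) = -4 + (-1/7 - 3) = -4 - 22/7 = -50/7 ≈ -7.1429)
(1*4)*K = (1*4)*(-50/7) = 4*(-50/7) = -200/7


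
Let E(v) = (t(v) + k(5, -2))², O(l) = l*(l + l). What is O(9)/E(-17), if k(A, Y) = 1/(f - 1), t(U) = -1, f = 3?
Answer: 648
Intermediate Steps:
O(l) = 2*l² (O(l) = l*(2*l) = 2*l²)
k(A, Y) = ½ (k(A, Y) = 1/(3 - 1) = 1/2 = ½)
E(v) = ¼ (E(v) = (-1 + ½)² = (-½)² = ¼)
O(9)/E(-17) = (2*9²)/(¼) = (2*81)*4 = 162*4 = 648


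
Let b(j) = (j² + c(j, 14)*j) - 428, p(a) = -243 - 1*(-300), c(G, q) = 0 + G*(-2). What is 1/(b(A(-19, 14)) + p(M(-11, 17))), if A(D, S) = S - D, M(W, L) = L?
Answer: -1/1460 ≈ -0.00068493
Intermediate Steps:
c(G, q) = -2*G (c(G, q) = 0 - 2*G = -2*G)
p(a) = 57 (p(a) = -243 + 300 = 57)
b(j) = -428 - j² (b(j) = (j² + (-2*j)*j) - 428 = (j² - 2*j²) - 428 = -j² - 428 = -428 - j²)
1/(b(A(-19, 14)) + p(M(-11, 17))) = 1/((-428 - (14 - 1*(-19))²) + 57) = 1/((-428 - (14 + 19)²) + 57) = 1/((-428 - 1*33²) + 57) = 1/((-428 - 1*1089) + 57) = 1/((-428 - 1089) + 57) = 1/(-1517 + 57) = 1/(-1460) = -1/1460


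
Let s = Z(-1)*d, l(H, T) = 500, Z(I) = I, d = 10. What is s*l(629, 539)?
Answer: -5000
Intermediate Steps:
s = -10 (s = -1*10 = -10)
s*l(629, 539) = -10*500 = -5000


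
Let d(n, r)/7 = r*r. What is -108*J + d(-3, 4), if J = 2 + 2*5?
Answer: -1184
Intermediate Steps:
d(n, r) = 7*r**2 (d(n, r) = 7*(r*r) = 7*r**2)
J = 12 (J = 2 + 10 = 12)
-108*J + d(-3, 4) = -108*12 + 7*4**2 = -1296 + 7*16 = -1296 + 112 = -1184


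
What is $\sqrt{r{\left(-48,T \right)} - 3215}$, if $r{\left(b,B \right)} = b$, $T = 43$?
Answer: $i \sqrt{3263} \approx 57.123 i$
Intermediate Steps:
$\sqrt{r{\left(-48,T \right)} - 3215} = \sqrt{-48 - 3215} = \sqrt{-3263} = i \sqrt{3263}$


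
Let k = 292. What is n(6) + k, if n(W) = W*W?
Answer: 328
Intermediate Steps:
n(W) = W**2
n(6) + k = 6**2 + 292 = 36 + 292 = 328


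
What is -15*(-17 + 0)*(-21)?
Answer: -5355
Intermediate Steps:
-15*(-17 + 0)*(-21) = -15*(-17)*(-21) = 255*(-21) = -5355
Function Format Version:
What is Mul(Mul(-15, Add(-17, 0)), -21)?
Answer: -5355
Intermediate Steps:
Mul(Mul(-15, Add(-17, 0)), -21) = Mul(Mul(-15, -17), -21) = Mul(255, -21) = -5355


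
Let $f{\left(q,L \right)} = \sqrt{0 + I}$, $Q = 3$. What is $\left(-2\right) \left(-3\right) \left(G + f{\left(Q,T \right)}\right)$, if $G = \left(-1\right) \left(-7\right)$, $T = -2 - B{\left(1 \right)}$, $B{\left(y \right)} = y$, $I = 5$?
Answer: $42 + 6 \sqrt{5} \approx 55.416$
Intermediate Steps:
$T = -3$ ($T = -2 - 1 = -3$)
$f{\left(q,L \right)} = \sqrt{5}$ ($f{\left(q,L \right)} = \sqrt{0 + 5} = \sqrt{5}$)
$G = 7$
$\left(-2\right) \left(-3\right) \left(G + f{\left(Q,T \right)}\right) = \left(-2\right) \left(-3\right) \left(7 + \sqrt{5}\right) = 6 \left(7 + \sqrt{5}\right) = 42 + 6 \sqrt{5}$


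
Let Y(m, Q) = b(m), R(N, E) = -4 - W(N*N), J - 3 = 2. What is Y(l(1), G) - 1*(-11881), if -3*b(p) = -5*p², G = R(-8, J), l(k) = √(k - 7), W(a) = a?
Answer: 11871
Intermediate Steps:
J = 5 (J = 3 + 2 = 5)
R(N, E) = -4 - N² (R(N, E) = -4 - N*N = -4 - N²)
l(k) = √(-7 + k)
G = -68 (G = -4 - 1*(-8)² = -4 - 1*64 = -4 - 64 = -68)
b(p) = 5*p²/3 (b(p) = -(-5)*p²/3 = 5*p²/3)
Y(m, Q) = 5*m²/3
Y(l(1), G) - 1*(-11881) = 5*(√(-7 + 1))²/3 - 1*(-11881) = 5*(√(-6))²/3 + 11881 = 5*(I*√6)²/3 + 11881 = (5/3)*(-6) + 11881 = -10 + 11881 = 11871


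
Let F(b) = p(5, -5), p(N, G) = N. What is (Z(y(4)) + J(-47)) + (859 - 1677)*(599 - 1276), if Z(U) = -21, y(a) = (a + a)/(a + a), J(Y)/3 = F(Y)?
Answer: 553780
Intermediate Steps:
F(b) = 5
J(Y) = 15 (J(Y) = 3*5 = 15)
y(a) = 1 (y(a) = (2*a)/((2*a)) = (2*a)*(1/(2*a)) = 1)
(Z(y(4)) + J(-47)) + (859 - 1677)*(599 - 1276) = (-21 + 15) + (859 - 1677)*(599 - 1276) = -6 - 818*(-677) = -6 + 553786 = 553780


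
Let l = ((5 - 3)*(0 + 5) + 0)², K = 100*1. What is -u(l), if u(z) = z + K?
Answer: -200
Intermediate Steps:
K = 100
l = 100 (l = (2*5 + 0)² = (10 + 0)² = 10² = 100)
u(z) = 100 + z (u(z) = z + 100 = 100 + z)
-u(l) = -(100 + 100) = -1*200 = -200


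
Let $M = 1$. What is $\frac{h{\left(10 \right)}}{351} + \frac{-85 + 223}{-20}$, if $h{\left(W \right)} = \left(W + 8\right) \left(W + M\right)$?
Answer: $- \frac{2471}{390} \approx -6.3359$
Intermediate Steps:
$h{\left(W \right)} = \left(1 + W\right) \left(8 + W\right)$ ($h{\left(W \right)} = \left(W + 8\right) \left(W + 1\right) = \left(8 + W\right) \left(1 + W\right) = \left(1 + W\right) \left(8 + W\right)$)
$\frac{h{\left(10 \right)}}{351} + \frac{-85 + 223}{-20} = \frac{8 + 10^{2} + 9 \cdot 10}{351} + \frac{-85 + 223}{-20} = \left(8 + 100 + 90\right) \frac{1}{351} + 138 \left(- \frac{1}{20}\right) = 198 \cdot \frac{1}{351} - \frac{69}{10} = \frac{22}{39} - \frac{69}{10} = - \frac{2471}{390}$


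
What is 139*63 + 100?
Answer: 8857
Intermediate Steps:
139*63 + 100 = 8757 + 100 = 8857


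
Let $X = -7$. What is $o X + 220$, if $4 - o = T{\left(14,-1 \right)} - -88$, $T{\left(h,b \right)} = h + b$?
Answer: $899$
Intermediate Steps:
$T{\left(h,b \right)} = b + h$
$o = -97$ ($o = 4 - \left(\left(-1 + 14\right) - -88\right) = 4 - \left(13 + 88\right) = 4 - 101 = -97$)
$o X + 220 = \left(-97\right) \left(-7\right) + 220 = 679 + 220 = 899$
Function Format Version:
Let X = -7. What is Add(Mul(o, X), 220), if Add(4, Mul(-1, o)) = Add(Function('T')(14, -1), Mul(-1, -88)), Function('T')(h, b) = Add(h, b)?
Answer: 899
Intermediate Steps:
Function('T')(h, b) = Add(b, h)
o = -97 (o = Add(4, Mul(-1, Add(Add(-1, 14), Mul(-1, -88)))) = Add(4, Mul(-1, Add(13, 88))) = Add(4, Mul(-1, 101)) = Add(4, -101) = -97)
Add(Mul(o, X), 220) = Add(Mul(-97, -7), 220) = Add(679, 220) = 899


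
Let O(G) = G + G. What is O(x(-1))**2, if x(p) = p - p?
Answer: 0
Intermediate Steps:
x(p) = 0
O(G) = 2*G
O(x(-1))**2 = (2*0)**2 = 0**2 = 0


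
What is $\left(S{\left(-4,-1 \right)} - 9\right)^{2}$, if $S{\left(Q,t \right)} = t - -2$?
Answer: $64$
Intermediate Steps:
$S{\left(Q,t \right)} = 2 + t$ ($S{\left(Q,t \right)} = t + 2 = 2 + t$)
$\left(S{\left(-4,-1 \right)} - 9\right)^{2} = \left(\left(2 - 1\right) - 9\right)^{2} = \left(1 - 9\right)^{2} = \left(-8\right)^{2} = 64$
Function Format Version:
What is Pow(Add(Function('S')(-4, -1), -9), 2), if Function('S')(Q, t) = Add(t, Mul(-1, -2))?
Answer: 64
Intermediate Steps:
Function('S')(Q, t) = Add(2, t) (Function('S')(Q, t) = Add(t, 2) = Add(2, t))
Pow(Add(Function('S')(-4, -1), -9), 2) = Pow(Add(Add(2, -1), -9), 2) = Pow(Add(1, -9), 2) = Pow(-8, 2) = 64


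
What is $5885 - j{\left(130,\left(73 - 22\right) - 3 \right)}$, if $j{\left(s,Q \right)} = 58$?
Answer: $5827$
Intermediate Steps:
$5885 - j{\left(130,\left(73 - 22\right) - 3 \right)} = 5885 - 58 = 5827$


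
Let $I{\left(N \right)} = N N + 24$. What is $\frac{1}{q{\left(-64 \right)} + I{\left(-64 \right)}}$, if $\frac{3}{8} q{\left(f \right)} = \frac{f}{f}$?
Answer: $\frac{3}{12368} \approx 0.00024256$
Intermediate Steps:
$I{\left(N \right)} = 24 + N^{2}$ ($I{\left(N \right)} = N^{2} + 24 = 24 + N^{2}$)
$q{\left(f \right)} = \frac{8}{3}$ ($q{\left(f \right)} = \frac{8 \frac{f}{f}}{3} = \frac{8}{3} \cdot 1 = \frac{8}{3}$)
$\frac{1}{q{\left(-64 \right)} + I{\left(-64 \right)}} = \frac{1}{\frac{8}{3} + \left(24 + \left(-64\right)^{2}\right)} = \frac{1}{\frac{8}{3} + \left(24 + 4096\right)} = \frac{1}{\frac{8}{3} + 4120} = \frac{1}{\frac{12368}{3}} = \frac{3}{12368}$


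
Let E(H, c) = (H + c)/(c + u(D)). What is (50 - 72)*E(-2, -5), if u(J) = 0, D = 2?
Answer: -154/5 ≈ -30.800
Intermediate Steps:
E(H, c) = (H + c)/c (E(H, c) = (H + c)/(c + 0) = (H + c)/c)
(50 - 72)*E(-2, -5) = (50 - 72)*((-2 - 5)/(-5)) = -(-22)*(-7)/5 = -22*7/5 = -154/5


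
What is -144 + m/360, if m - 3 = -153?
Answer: -1733/12 ≈ -144.42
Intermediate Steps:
m = -150 (m = 3 - 153 = -150)
-144 + m/360 = -144 - 150/360 = -144 - 150*1/360 = -144 - 5/12 = -1733/12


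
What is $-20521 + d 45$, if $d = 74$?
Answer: $-17191$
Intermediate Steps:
$-20521 + d 45 = -20521 + 74 \cdot 45 = -20521 + 3330 = -17191$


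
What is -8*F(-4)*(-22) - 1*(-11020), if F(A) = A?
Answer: 10316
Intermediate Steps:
-8*F(-4)*(-22) - 1*(-11020) = -8*(-4)*(-22) - 1*(-11020) = 32*(-22) + 11020 = -704 + 11020 = 10316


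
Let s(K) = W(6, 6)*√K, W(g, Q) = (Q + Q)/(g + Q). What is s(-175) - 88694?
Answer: -88694 + 5*I*√7 ≈ -88694.0 + 13.229*I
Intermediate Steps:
W(g, Q) = 2*Q/(Q + g) (W(g, Q) = (2*Q)/(Q + g) = 2*Q/(Q + g))
s(K) = √K (s(K) = (2*6/(6 + 6))*√K = (2*6/12)*√K = (2*6*(1/12))*√K = 1*√K = √K)
s(-175) - 88694 = √(-175) - 88694 = 5*I*√7 - 88694 = -88694 + 5*I*√7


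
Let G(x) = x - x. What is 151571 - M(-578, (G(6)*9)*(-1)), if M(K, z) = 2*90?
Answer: 151391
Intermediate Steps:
G(x) = 0
M(K, z) = 180
151571 - M(-578, (G(6)*9)*(-1)) = 151571 - 1*180 = 151571 - 180 = 151391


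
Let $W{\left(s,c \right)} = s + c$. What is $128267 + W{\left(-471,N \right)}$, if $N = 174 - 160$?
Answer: $127810$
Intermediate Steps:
$N = 14$
$W{\left(s,c \right)} = c + s$
$128267 + W{\left(-471,N \right)} = 128267 + \left(14 - 471\right) = 128267 - 457 = 127810$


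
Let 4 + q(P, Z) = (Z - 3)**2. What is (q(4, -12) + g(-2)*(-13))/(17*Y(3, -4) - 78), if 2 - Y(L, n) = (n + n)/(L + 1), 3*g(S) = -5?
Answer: -364/15 ≈ -24.267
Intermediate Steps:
g(S) = -5/3 (g(S) = (1/3)*(-5) = -5/3)
q(P, Z) = -4 + (-3 + Z)**2 (q(P, Z) = -4 + (Z - 3)**2 = -4 + (-3 + Z)**2)
Y(L, n) = 2 - 2*n/(1 + L) (Y(L, n) = 2 - (n + n)/(L + 1) = 2 - 2*n/(1 + L))
(q(4, -12) + g(-2)*(-13))/(17*Y(3, -4) - 78) = ((-4 + (-3 - 12)**2) - 5/3*(-13))/(17*(2*(1 + 3 - 1*(-4))/(1 + 3)) - 78) = ((-4 + (-15)**2) + 65/3)/(17*(2*(1 + 3 + 4)/4) - 78) = ((-4 + 225) + 65/3)/(17*(2*(1/4)*8) - 78) = (221 + 65/3)/(17*4 - 78) = 728/(3*(68 - 78)) = (728/3)/(-10) = (728/3)*(-1/10) = -364/15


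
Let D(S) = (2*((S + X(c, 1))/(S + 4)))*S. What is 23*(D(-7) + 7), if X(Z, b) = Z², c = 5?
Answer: 2093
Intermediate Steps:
D(S) = 2*S*(25 + S)/(4 + S) (D(S) = (2*((S + 5²)/(S + 4)))*S = (2*((S + 25)/(4 + S)))*S = (2*((25 + S)/(4 + S)))*S = (2*(25 + S)/(4 + S))*S = 2*S*(25 + S)/(4 + S))
23*(D(-7) + 7) = 23*(2*(-7)*(25 - 7)/(4 - 7) + 7) = 23*(2*(-7)*18/(-3) + 7) = 23*(2*(-7)*(-⅓)*18 + 7) = 23*(84 + 7) = 23*91 = 2093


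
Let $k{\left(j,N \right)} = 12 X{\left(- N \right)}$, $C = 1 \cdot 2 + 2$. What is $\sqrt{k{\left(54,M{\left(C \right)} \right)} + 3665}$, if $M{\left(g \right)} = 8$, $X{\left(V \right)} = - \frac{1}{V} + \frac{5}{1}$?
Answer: $\frac{\sqrt{14906}}{2} \approx 61.045$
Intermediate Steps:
$X{\left(V \right)} = 5 - \frac{1}{V}$ ($X{\left(V \right)} = - \frac{1}{V} + 5 \cdot 1 = - \frac{1}{V} + 5 = 5 - \frac{1}{V}$)
$C = 4$ ($C = 2 + 2 = 4$)
$k{\left(j,N \right)} = 60 + \frac{12}{N}$ ($k{\left(j,N \right)} = 12 \left(5 - \frac{1}{\left(-1\right) N}\right) = 12 \left(5 - - \frac{1}{N}\right) = 12 \left(5 + \frac{1}{N}\right) = 60 + \frac{12}{N}$)
$\sqrt{k{\left(54,M{\left(C \right)} \right)} + 3665} = \sqrt{\left(60 + \frac{12}{8}\right) + 3665} = \sqrt{\left(60 + 12 \cdot \frac{1}{8}\right) + 3665} = \sqrt{\left(60 + \frac{3}{2}\right) + 3665} = \sqrt{\frac{123}{2} + 3665} = \sqrt{\frac{7453}{2}} = \frac{\sqrt{14906}}{2}$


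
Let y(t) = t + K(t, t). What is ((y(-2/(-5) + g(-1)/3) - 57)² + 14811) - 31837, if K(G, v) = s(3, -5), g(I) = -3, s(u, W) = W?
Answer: -327681/25 ≈ -13107.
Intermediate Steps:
K(G, v) = -5
y(t) = -5 + t (y(t) = t - 5 = -5 + t)
((y(-2/(-5) + g(-1)/3) - 57)² + 14811) - 31837 = (((-5 + (-2/(-5) - 3/3)) - 57)² + 14811) - 31837 = (((-5 + (-2*(-⅕) - 3*⅓)) - 57)² + 14811) - 31837 = (((-5 + (⅖ - 1)) - 57)² + 14811) - 31837 = (((-5 - ⅗) - 57)² + 14811) - 31837 = ((-28/5 - 57)² + 14811) - 31837 = ((-313/5)² + 14811) - 31837 = (97969/25 + 14811) - 31837 = 468244/25 - 31837 = -327681/25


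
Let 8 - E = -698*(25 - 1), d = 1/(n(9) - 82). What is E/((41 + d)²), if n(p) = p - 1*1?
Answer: 91777760/9199089 ≈ 9.9768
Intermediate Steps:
n(p) = -1 + p (n(p) = p - 1 = -1 + p)
d = -1/74 (d = 1/((-1 + 9) - 82) = 1/(8 - 82) = 1/(-74) = -1/74 ≈ -0.013514)
E = 16760 (E = 8 - (-698)*(25 - 1) = 8 - (-698)*24 = 8 - 1*(-16752) = 8 + 16752 = 16760)
E/((41 + d)²) = 16760/((41 - 1/74)²) = 16760/((3033/74)²) = 16760/(9199089/5476) = 16760*(5476/9199089) = 91777760/9199089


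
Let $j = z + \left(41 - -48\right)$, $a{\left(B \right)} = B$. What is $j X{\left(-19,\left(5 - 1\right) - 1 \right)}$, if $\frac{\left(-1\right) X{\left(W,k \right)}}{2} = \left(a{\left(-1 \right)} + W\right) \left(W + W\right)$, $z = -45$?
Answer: $-66880$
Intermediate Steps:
$X{\left(W,k \right)} = - 4 W \left(-1 + W\right)$ ($X{\left(W,k \right)} = - 2 \left(-1 + W\right) \left(W + W\right) = - 2 \left(-1 + W\right) 2 W = - 2 \cdot 2 W \left(-1 + W\right) = - 4 W \left(-1 + W\right)$)
$j = 44$ ($j = -45 + \left(41 - -48\right) = -45 + \left(41 + 48\right) = -45 + 89 = 44$)
$j X{\left(-19,\left(5 - 1\right) - 1 \right)} = 44 \cdot 4 \left(-19\right) \left(1 - -19\right) = 44 \cdot 4 \left(-19\right) \left(1 + 19\right) = 44 \cdot 4 \left(-19\right) 20 = 44 \left(-1520\right) = -66880$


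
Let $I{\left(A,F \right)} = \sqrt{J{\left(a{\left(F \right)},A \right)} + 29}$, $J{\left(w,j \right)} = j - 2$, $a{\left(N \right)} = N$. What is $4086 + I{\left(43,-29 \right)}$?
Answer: $4086 + \sqrt{70} \approx 4094.4$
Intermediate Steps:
$J{\left(w,j \right)} = -2 + j$
$I{\left(A,F \right)} = \sqrt{27 + A}$ ($I{\left(A,F \right)} = \sqrt{\left(-2 + A\right) + 29} = \sqrt{27 + A}$)
$4086 + I{\left(43,-29 \right)} = 4086 + \sqrt{27 + 43} = 4086 + \sqrt{70}$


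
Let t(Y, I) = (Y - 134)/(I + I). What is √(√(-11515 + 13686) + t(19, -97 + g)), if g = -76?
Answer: √(39790 + 119716*√2171)/346 ≈ 6.8503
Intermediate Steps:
t(Y, I) = (-134 + Y)/(2*I) (t(Y, I) = (-134 + Y)/((2*I)) = (-134 + Y)*(1/(2*I)) = (-134 + Y)/(2*I))
√(√(-11515 + 13686) + t(19, -97 + g)) = √(√(-11515 + 13686) + (-134 + 19)/(2*(-97 - 76))) = √(√2171 + (½)*(-115)/(-173)) = √(√2171 + (½)*(-1/173)*(-115)) = √(√2171 + 115/346) = √(115/346 + √2171)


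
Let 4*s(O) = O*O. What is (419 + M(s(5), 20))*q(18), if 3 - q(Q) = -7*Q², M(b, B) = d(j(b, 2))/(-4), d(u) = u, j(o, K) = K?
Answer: 1900827/2 ≈ 9.5041e+5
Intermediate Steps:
s(O) = O²/4 (s(O) = (O*O)/4 = O²/4)
M(b, B) = -½ (M(b, B) = 2/(-4) = 2*(-¼) = -½)
q(Q) = 3 + 7*Q² (q(Q) = 3 - (-7)*Q² = 3 + 7*Q²)
(419 + M(s(5), 20))*q(18) = (419 - ½)*(3 + 7*18²) = 837*(3 + 7*324)/2 = 837*(3 + 2268)/2 = (837/2)*2271 = 1900827/2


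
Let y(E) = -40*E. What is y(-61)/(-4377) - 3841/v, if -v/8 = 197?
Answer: 12966617/6898152 ≈ 1.8797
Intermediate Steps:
v = -1576 (v = -8*197 = -1576)
y(-61)/(-4377) - 3841/v = -40*(-61)/(-4377) - 3841/(-1576) = 2440*(-1/4377) - 3841*(-1/1576) = -2440/4377 + 3841/1576 = 12966617/6898152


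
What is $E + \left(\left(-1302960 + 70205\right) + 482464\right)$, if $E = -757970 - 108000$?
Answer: $-1616261$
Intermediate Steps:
$E = -865970$ ($E = -757970 - 108000 = -865970$)
$E + \left(\left(-1302960 + 70205\right) + 482464\right) = -865970 + \left(\left(-1302960 + 70205\right) + 482464\right) = -865970 + \left(-1232755 + 482464\right) = -865970 - 750291 = -1616261$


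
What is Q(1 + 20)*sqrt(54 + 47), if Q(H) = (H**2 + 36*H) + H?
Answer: 1218*sqrt(101) ≈ 12241.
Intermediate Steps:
Q(H) = H**2 + 37*H
Q(1 + 20)*sqrt(54 + 47) = ((1 + 20)*(37 + (1 + 20)))*sqrt(54 + 47) = (21*(37 + 21))*sqrt(101) = (21*58)*sqrt(101) = 1218*sqrt(101)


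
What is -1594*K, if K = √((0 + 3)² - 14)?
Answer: -1594*I*√5 ≈ -3564.3*I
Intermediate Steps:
K = I*√5 (K = √(3² - 14) = √(9 - 14) = √(-5) = I*√5 ≈ 2.2361*I)
-1594*K = -1594*I*√5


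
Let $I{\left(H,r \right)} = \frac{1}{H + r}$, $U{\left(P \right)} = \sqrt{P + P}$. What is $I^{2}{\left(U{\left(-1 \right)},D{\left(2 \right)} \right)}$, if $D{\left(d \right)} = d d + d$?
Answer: $\frac{1}{\left(6 + i \sqrt{2}\right)^{2}} \approx 0.023546 - 0.011752 i$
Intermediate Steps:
$D{\left(d \right)} = d + d^{2}$ ($D{\left(d \right)} = d^{2} + d = d + d^{2}$)
$U{\left(P \right)} = \sqrt{2} \sqrt{P}$ ($U{\left(P \right)} = \sqrt{2 P} = \sqrt{2} \sqrt{P}$)
$I^{2}{\left(U{\left(-1 \right)},D{\left(2 \right)} \right)} = \left(\frac{1}{\sqrt{2} \sqrt{-1} + 2 \left(1 + 2\right)}\right)^{2} = \left(\frac{1}{\sqrt{2} i + 2 \cdot 3}\right)^{2} = \left(\frac{1}{i \sqrt{2} + 6}\right)^{2} = \left(\frac{1}{6 + i \sqrt{2}}\right)^{2} = \frac{1}{\left(6 + i \sqrt{2}\right)^{2}}$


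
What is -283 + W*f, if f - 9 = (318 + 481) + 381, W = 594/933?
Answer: 147409/311 ≈ 473.98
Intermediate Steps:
W = 198/311 (W = 594*(1/933) = 198/311 ≈ 0.63666)
f = 1189 (f = 9 + ((318 + 481) + 381) = 9 + (799 + 381) = 9 + 1180 = 1189)
-283 + W*f = -283 + (198/311)*1189 = -283 + 235422/311 = 147409/311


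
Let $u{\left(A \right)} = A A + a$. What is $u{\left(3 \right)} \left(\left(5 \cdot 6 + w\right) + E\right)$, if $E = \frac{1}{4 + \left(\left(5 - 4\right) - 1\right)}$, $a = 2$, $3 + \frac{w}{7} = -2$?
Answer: $- \frac{209}{4} \approx -52.25$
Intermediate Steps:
$w = -35$ ($w = -21 + 7 \left(-2\right) = -21 - 14 = -35$)
$u{\left(A \right)} = 2 + A^{2}$ ($u{\left(A \right)} = A A + 2 = A^{2} + 2 = 2 + A^{2}$)
$E = \frac{1}{4}$ ($E = \frac{1}{4 + \left(1 - 1\right)} = \frac{1}{4 + 0} = \frac{1}{4} \approx 0.25$)
$u{\left(3 \right)} \left(\left(5 \cdot 6 + w\right) + E\right) = \left(2 + 3^{2}\right) \left(\left(5 \cdot 6 - 35\right) + \frac{1}{4}\right) = \left(2 + 9\right) \left(\left(30 - 35\right) + \frac{1}{4}\right) = 11 \left(-5 + \frac{1}{4}\right) = 11 \left(- \frac{19}{4}\right) = - \frac{209}{4}$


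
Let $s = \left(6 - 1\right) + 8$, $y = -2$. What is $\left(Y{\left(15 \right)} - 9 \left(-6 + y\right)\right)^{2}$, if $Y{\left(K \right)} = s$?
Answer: $7225$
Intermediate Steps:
$s = 13$ ($s = 5 + 8 = 13$)
$Y{\left(K \right)} = 13$
$\left(Y{\left(15 \right)} - 9 \left(-6 + y\right)\right)^{2} = \left(13 - 9 \left(-6 - 2\right)\right)^{2} = \left(13 - -72\right)^{2} = \left(13 + 72\right)^{2} = 85^{2} = 7225$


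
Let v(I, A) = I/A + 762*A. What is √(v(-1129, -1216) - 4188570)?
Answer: I*√118180681397/152 ≈ 2261.7*I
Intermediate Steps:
v(I, A) = 762*A + I/A (v(I, A) = I/A + 762*A = 762*A + I/A)
√(v(-1129, -1216) - 4188570) = √((762*(-1216) - 1129/(-1216)) - 4188570) = √((-926592 - 1129*(-1/1216)) - 4188570) = √((-926592 + 1129/1216) - 4188570) = √(-1126734743/1216 - 4188570) = √(-6220035863/1216) = I*√118180681397/152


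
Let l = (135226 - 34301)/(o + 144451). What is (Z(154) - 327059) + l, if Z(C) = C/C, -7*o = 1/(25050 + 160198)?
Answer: -12252535377751286/37462962387 ≈ -3.2706e+5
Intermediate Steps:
o = -1/1296736 (o = -1/(7*(25050 + 160198)) = -1/7/185248 = -1/7*1/185248 = -1/1296736 ≈ -7.7117e-7)
Z(C) = 1
l = 26174616160/37462962387 (l = (135226 - 34301)/(-1/1296736 + 144451) = 100925/(187314811935/1296736) = 100925*(1296736/187314811935) = 26174616160/37462962387 ≈ 0.69868)
(Z(154) - 327059) + l = (1 - 327059) + 26174616160/37462962387 = -327058 + 26174616160/37462962387 = -12252535377751286/37462962387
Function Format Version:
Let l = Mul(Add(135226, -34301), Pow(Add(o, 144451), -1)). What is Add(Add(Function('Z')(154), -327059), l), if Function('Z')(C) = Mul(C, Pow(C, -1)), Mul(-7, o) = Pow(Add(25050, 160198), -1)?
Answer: Rational(-12252535377751286, 37462962387) ≈ -3.2706e+5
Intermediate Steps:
o = Rational(-1, 1296736) (o = Mul(Rational(-1, 7), Pow(Add(25050, 160198), -1)) = Mul(Rational(-1, 7), Pow(185248, -1)) = Mul(Rational(-1, 7), Rational(1, 185248)) = Rational(-1, 1296736) ≈ -7.7117e-7)
Function('Z')(C) = 1
l = Rational(26174616160, 37462962387) (l = Mul(Add(135226, -34301), Pow(Add(Rational(-1, 1296736), 144451), -1)) = Mul(100925, Pow(Rational(187314811935, 1296736), -1)) = Mul(100925, Rational(1296736, 187314811935)) = Rational(26174616160, 37462962387) ≈ 0.69868)
Add(Add(Function('Z')(154), -327059), l) = Add(Add(1, -327059), Rational(26174616160, 37462962387)) = Add(-327058, Rational(26174616160, 37462962387)) = Rational(-12252535377751286, 37462962387)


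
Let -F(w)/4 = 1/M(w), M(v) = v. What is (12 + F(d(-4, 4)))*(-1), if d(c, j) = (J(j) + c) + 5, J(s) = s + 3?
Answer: -23/2 ≈ -11.500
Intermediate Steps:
J(s) = 3 + s
d(c, j) = 8 + c + j (d(c, j) = ((3 + j) + c) + 5 = (3 + c + j) + 5 = 8 + c + j)
F(w) = -4/w
(12 + F(d(-4, 4)))*(-1) = (12 - 4/(8 - 4 + 4))*(-1) = (12 - 4/8)*(-1) = (12 - 4*1/8)*(-1) = (12 - 1/2)*(-1) = (23/2)*(-1) = -23/2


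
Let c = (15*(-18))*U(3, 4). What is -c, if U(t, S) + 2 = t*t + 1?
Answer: 2160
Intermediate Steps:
U(t, S) = -1 + t**2 (U(t, S) = -2 + (t*t + 1) = -2 + (t**2 + 1) = -2 + (1 + t**2) = -1 + t**2)
c = -2160 (c = (15*(-18))*(-1 + 3**2) = -270*(-1 + 9) = -270*8 = -2160)
-c = -1*(-2160) = 2160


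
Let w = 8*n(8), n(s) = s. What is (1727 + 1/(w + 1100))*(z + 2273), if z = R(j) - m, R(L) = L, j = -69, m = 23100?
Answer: -10501436296/291 ≈ -3.6087e+7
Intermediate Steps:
w = 64 (w = 8*8 = 64)
z = -23169 (z = -69 - 1*23100 = -69 - 23100 = -23169)
(1727 + 1/(w + 1100))*(z + 2273) = (1727 + 1/(64 + 1100))*(-23169 + 2273) = (1727 + 1/1164)*(-20896) = (2010229/1164)*(-20896) = -10501436296/291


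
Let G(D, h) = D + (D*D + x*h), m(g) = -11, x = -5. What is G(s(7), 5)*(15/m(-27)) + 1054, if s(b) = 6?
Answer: 11339/11 ≈ 1030.8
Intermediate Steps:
G(D, h) = D + D**2 - 5*h (G(D, h) = D + (D*D - 5*h) = D + (D**2 - 5*h) = D + D**2 - 5*h)
G(s(7), 5)*(15/m(-27)) + 1054 = (6 + 6**2 - 5*5)*(15/(-11)) + 1054 = (6 + 36 - 25)*(15*(-1/11)) + 1054 = 17*(-15/11) + 1054 = -255/11 + 1054 = 11339/11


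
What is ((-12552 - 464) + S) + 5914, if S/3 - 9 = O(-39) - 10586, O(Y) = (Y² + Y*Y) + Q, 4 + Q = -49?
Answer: -29866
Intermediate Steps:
Q = -53 (Q = -4 - 49 = -53)
O(Y) = -53 + 2*Y² (O(Y) = (Y² + Y*Y) - 53 = (Y² + Y²) - 53 = 2*Y² - 53 = -53 + 2*Y²)
S = -22764 (S = 27 + 3*((-53 + 2*(-39)²) - 10586) = 27 + 3*((-53 + 2*1521) - 10586) = 27 + 3*((-53 + 3042) - 10586) = 27 + 3*(2989 - 10586) = 27 + 3*(-7597) = 27 - 22791 = -22764)
((-12552 - 464) + S) + 5914 = ((-12552 - 464) - 22764) + 5914 = (-13016 - 22764) + 5914 = -35780 + 5914 = -29866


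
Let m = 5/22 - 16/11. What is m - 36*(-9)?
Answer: 7101/22 ≈ 322.77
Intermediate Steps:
m = -27/22 (m = 5*(1/22) - 16*1/11 = 5/22 - 16/11 = -27/22 ≈ -1.2273)
m - 36*(-9) = -27/22 - 36*(-9) = -27/22 + 324 = 7101/22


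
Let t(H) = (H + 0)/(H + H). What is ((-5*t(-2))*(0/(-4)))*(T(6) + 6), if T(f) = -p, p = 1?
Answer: 0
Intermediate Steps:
T(f) = -1 (T(f) = -1*1 = -1)
t(H) = ½ (t(H) = H/((2*H)) = H*(1/(2*H)) = ½)
((-5*t(-2))*(0/(-4)))*(T(6) + 6) = ((-5*½)*(0/(-4)))*(-1 + 6) = -0*(-1)/4*5 = -5/2*0*5 = 0*5 = 0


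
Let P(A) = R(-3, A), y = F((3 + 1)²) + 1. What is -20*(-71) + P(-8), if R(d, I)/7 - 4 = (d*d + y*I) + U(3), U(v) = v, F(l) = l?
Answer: 580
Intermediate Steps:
y = 17 (y = (3 + 1)² + 1 = 4² + 1 = 16 + 1 = 17)
R(d, I) = 49 + 7*d² + 119*I (R(d, I) = 28 + 7*((d*d + 17*I) + 3) = 28 + 7*((d² + 17*I) + 3) = 28 + 7*(3 + d² + 17*I) = 28 + (21 + 7*d² + 119*I) = 49 + 7*d² + 119*I)
P(A) = 112 + 119*A (P(A) = 49 + 7*(-3)² + 119*A = 49 + 7*9 + 119*A = 49 + 63 + 119*A = 112 + 119*A)
-20*(-71) + P(-8) = -20*(-71) + (112 + 119*(-8)) = 1420 + (112 - 952) = 1420 - 840 = 580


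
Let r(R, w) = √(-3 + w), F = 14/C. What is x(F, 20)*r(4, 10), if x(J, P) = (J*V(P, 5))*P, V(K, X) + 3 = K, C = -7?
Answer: -680*√7 ≈ -1799.1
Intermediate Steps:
V(K, X) = -3 + K
F = -2 (F = 14/(-7) = 14*(-⅐) = -2)
x(J, P) = J*P*(-3 + P) (x(J, P) = (J*(-3 + P))*P = J*P*(-3 + P))
x(F, 20)*r(4, 10) = (-2*20*(-3 + 20))*√(-3 + 10) = (-2*20*17)*√7 = -680*√7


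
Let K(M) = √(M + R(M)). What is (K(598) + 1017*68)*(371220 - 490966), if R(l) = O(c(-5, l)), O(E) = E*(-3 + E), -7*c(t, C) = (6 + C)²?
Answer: -8281154376 - 119746*√133098404294/7 ≈ -1.4522e+10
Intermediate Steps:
c(t, C) = -(6 + C)²/7
R(l) = -(6 + l)²*(-3 - (6 + l)²/7)/7 (R(l) = (-(6 + l)²/7)*(-3 - (6 + l)²/7) = -(6 + l)²*(-3 - (6 + l)²/7)/7)
K(M) = √(M + (6 + M)²*(21 + (6 + M)²)/49)
(K(598) + 1017*68)*(371220 - 490966) = (√(49*598 + (6 + 598)²*(21 + (6 + 598)²))/7 + 1017*68)*(371220 - 490966) = (√(29302 + 604²*(21 + 604²))/7 + 69156)*(-119746) = (√(29302 + 364816*(21 + 364816))/7 + 69156)*(-119746) = (√(29302 + 364816*364837)/7 + 69156)*(-119746) = (√(29302 + 133098374992)/7 + 69156)*(-119746) = (√133098404294/7 + 69156)*(-119746) = (69156 + √133098404294/7)*(-119746) = -8281154376 - 119746*√133098404294/7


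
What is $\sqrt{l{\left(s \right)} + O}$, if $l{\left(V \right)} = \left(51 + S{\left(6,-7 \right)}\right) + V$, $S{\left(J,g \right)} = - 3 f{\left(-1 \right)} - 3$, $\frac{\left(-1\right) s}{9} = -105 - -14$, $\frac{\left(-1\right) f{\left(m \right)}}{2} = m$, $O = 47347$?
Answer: $4 \sqrt{3013} \approx 219.56$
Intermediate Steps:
$f{\left(m \right)} = - 2 m$
$s = 819$ ($s = - 9 \left(-105 - -14\right) = - 9 \left(-105 + 14\right) = \left(-9\right) \left(-91\right) = 819$)
$S{\left(J,g \right)} = -9$ ($S{\left(J,g \right)} = - 3 \left(\left(-2\right) \left(-1\right)\right) - 3 = \left(-3\right) 2 - 3 = -6 - 3 = -9$)
$l{\left(V \right)} = 42 + V$ ($l{\left(V \right)} = \left(51 - 9\right) + V = 42 + V$)
$\sqrt{l{\left(s \right)} + O} = \sqrt{\left(42 + 819\right) + 47347} = \sqrt{861 + 47347} = \sqrt{48208} = 4 \sqrt{3013}$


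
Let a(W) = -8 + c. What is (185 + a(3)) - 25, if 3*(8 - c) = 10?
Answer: 470/3 ≈ 156.67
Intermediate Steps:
c = 14/3 (c = 8 - 1/3*10 = 8 - 10/3 = 14/3 ≈ 4.6667)
a(W) = -10/3 (a(W) = -8 + 14/3 = -10/3)
(185 + a(3)) - 25 = (185 - 10/3) - 25 = 545/3 - 25 = 470/3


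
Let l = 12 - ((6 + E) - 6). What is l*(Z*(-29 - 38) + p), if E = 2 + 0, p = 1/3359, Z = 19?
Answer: -42760060/3359 ≈ -12730.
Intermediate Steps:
p = 1/3359 ≈ 0.00029771
E = 2
l = 10 (l = 12 - ((6 + 2) - 6) = 12 - (8 - 6) = 12 - 1*2 = 12 - 2 = 10)
l*(Z*(-29 - 38) + p) = 10*(19*(-29 - 38) + 1/3359) = 10*(19*(-67) + 1/3359) = 10*(-1273 + 1/3359) = 10*(-4276006/3359) = -42760060/3359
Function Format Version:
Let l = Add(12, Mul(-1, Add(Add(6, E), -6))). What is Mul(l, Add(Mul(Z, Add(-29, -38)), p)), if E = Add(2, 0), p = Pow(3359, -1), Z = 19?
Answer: Rational(-42760060, 3359) ≈ -12730.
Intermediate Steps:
p = Rational(1, 3359) ≈ 0.00029771
E = 2
l = 10 (l = Add(12, Mul(-1, Add(Add(6, 2), -6))) = Add(12, Mul(-1, Add(8, -6))) = Add(12, Mul(-1, 2)) = Add(12, -2) = 10)
Mul(l, Add(Mul(Z, Add(-29, -38)), p)) = Mul(10, Add(Mul(19, Add(-29, -38)), Rational(1, 3359))) = Mul(10, Add(Mul(19, -67), Rational(1, 3359))) = Mul(10, Add(-1273, Rational(1, 3359))) = Mul(10, Rational(-4276006, 3359)) = Rational(-42760060, 3359)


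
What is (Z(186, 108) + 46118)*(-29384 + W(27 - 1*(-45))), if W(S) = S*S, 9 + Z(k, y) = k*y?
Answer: -1601967400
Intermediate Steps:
Z(k, y) = -9 + k*y
W(S) = S²
(Z(186, 108) + 46118)*(-29384 + W(27 - 1*(-45))) = ((-9 + 186*108) + 46118)*(-29384 + (27 - 1*(-45))²) = ((-9 + 20088) + 46118)*(-29384 + (27 + 45)²) = (20079 + 46118)*(-29384 + 72²) = 66197*(-29384 + 5184) = 66197*(-24200) = -1601967400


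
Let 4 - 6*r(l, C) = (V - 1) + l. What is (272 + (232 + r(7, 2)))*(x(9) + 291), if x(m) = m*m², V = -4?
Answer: 514420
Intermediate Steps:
x(m) = m³
r(l, C) = 3/2 - l/6 (r(l, C) = ⅔ - ((-4 - 1) + l)/6 = ⅔ - (-5 + l)/6 = ⅔ + (⅚ - l/6) = 3/2 - l/6)
(272 + (232 + r(7, 2)))*(x(9) + 291) = (272 + (232 + (3/2 - ⅙*7)))*(9³ + 291) = (272 + (232 + (3/2 - 7/6)))*(729 + 291) = (272 + (232 + ⅓))*1020 = (272 + 697/3)*1020 = (1513/3)*1020 = 514420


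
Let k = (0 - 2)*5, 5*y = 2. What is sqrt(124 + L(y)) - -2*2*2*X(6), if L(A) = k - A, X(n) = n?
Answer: 48 + 2*sqrt(710)/5 ≈ 58.658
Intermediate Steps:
y = 2/5 (y = (1/5)*2 = 2/5 ≈ 0.40000)
k = -10 (k = -2*5 = -10)
L(A) = -10 - A
sqrt(124 + L(y)) - -2*2*2*X(6) = sqrt(124 + (-10 - 1*2/5)) - -2*2*2*6 = sqrt(124 + (-10 - 2/5)) - (-4*2)*6 = sqrt(124 - 52/5) - (-8)*6 = sqrt(568/5) - 1*(-48) = 2*sqrt(710)/5 + 48 = 48 + 2*sqrt(710)/5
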